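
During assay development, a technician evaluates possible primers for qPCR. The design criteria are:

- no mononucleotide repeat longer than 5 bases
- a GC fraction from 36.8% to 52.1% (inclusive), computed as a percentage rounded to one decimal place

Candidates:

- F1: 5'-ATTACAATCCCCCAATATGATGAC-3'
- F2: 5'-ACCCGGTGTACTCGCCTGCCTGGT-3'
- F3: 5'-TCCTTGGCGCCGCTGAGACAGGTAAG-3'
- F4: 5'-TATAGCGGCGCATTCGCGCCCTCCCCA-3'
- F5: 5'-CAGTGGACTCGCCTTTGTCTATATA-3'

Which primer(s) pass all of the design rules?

F1 (24 nt, A=9 T=6 G=2 C=7): longest run = 5 ✓; GC 9/24 = 37.5% ✓ — passes.
F2 (24 nt, A=2 T=6 G=7 C=9): longest run = 3 ✓; GC 16/24 = 66.7%, outside 36.8–52.1% ✗ — fails.
F3 (26 nt, A=5 T=5 G=9 C=7): longest run = 2 ✓; GC 16/26 = 61.5%, outside 36.8–52.1% ✗ — fails.
F4 (27 nt, A=4 T=5 G=6 C=12): longest run = 4 ✓; GC 18/27 = 66.7%, outside 36.8–52.1% ✗ — fails.
F5 (25 nt, A=5 T=9 G=5 C=6): longest run = 3 ✓; GC 11/25 = 44.0% ✓ — passes.

F1 and F5.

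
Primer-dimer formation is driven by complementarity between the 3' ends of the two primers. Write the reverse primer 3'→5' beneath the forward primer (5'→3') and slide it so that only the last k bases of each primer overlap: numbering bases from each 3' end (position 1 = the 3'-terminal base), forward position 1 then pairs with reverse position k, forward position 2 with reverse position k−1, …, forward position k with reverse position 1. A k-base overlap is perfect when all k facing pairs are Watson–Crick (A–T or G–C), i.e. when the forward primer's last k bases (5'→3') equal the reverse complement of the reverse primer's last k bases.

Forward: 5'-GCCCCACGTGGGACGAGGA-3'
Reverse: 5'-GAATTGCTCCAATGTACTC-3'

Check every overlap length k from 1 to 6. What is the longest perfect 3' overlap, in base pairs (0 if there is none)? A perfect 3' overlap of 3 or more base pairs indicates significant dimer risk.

Last 6 bases (5'→3') — forward …CGAGGA, reverse …GTACTC.
Reverse complement of the reverse primer's last 6 bases: GAGTAC; its first k bases are the reverse complement of the reverse primer's last k bases, so a perfect k-base overlap needs the forward primer's last k bases to equal them.
Comparing (forward last k vs required): k=1: A vs G ✗; k=2: GA vs GA ✓; k=3: GGA vs GAG ✗; k=4: AGGA vs GAGT ✗; k=5: GAGGA vs GAGTA ✗; k=6: CGAGGA vs GAGTAC ✗.
Only k = 2 is perfect, so the longest perfect 3' overlap is 2.

Longest perfect overlap: 2 complementary base pairs; below the dimer-risk threshold (threshold 3).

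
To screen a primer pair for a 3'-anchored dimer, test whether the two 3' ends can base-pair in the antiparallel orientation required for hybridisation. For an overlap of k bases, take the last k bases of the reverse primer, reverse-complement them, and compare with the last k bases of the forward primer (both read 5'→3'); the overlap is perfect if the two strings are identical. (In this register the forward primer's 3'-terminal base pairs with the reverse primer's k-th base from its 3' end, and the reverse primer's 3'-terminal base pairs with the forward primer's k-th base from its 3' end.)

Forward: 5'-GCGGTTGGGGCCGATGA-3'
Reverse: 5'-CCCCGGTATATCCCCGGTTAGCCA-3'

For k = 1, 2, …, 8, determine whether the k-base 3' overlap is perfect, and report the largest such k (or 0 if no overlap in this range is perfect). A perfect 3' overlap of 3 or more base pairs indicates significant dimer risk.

Last 8 bases (5'→3') — forward …GCCGATGA, reverse …GTTAGCCA.
Reverse complement of the reverse primer's last 8 bases: TGGCTAAC; its first k bases are the reverse complement of the reverse primer's last k bases, so a perfect k-base overlap needs the forward primer's last k bases to equal them.
Comparing (forward last k vs required): k=1: A vs T ✗; k=2: GA vs TG ✗; k=3: TGA vs TGG ✗; k=4: ATGA vs TGGC ✗; k=5: GATGA vs TGGCT ✗; k=6: CGATGA vs TGGCTA ✗; k=7: CCGATGA vs TGGCTAA ✗; k=8: GCCGATGA vs TGGCTAAC ✗.
No overlap length from 1 to 8 is perfect, so the longest perfect 3' overlap is 0.

Longest perfect overlap: 0 complementary base pairs; below the dimer-risk threshold (threshold 3).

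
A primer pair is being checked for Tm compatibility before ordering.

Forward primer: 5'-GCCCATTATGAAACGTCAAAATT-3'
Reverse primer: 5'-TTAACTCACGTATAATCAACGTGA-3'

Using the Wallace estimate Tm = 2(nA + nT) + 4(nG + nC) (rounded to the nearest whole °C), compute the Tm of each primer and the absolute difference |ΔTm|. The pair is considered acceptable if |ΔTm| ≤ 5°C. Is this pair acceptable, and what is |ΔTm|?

|ΔTm| = 2°C; the pair is acceptable.

Forward: A=9 T=6 G=3 C=5 → Tm = 2·15 + 4·8 = 62°C.
Reverse: A=9 T=7 G=3 C=5 → Tm = 2·16 + 4·8 = 64°C.
|ΔTm| = |62 − 64| = 2°C, ≤ 5°C.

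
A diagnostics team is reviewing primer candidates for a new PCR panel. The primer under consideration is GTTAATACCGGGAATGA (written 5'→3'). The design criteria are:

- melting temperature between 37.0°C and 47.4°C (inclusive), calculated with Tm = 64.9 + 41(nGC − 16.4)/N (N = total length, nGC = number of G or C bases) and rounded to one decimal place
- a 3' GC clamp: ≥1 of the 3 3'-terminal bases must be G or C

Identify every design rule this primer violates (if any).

Meets all criteria.

Base counts: A=6, T=4, G=5, C=2 (length 17).
Tm: Tm = 64.9 + 41·(7 − 16.4)/17 = 42.2°C ✓
GC clamp: 3' end TGA has 1 G/C ✓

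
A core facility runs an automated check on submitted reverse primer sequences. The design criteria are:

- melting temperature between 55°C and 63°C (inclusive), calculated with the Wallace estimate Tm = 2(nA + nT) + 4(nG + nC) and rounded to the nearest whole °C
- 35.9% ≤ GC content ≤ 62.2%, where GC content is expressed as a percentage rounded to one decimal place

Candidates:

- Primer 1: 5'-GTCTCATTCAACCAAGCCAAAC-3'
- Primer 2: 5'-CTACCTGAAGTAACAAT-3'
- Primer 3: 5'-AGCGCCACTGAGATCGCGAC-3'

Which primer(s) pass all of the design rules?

Primer 1 (22 nt, A=8 T=4 G=2 C=8): Tm = 2·12 + 4·10 = 64°C, outside 55–63°C ✗; GC 10/22 = 45.5% ✓ — fails.
Primer 2 (17 nt, A=7 T=4 G=2 C=4): Tm = 2·11 + 4·6 = 46°C, outside 55–63°C ✗; GC 6/17 = 35.3%, outside 35.9–62.2% ✗ — fails.
Primer 3 (20 nt, A=5 T=2 G=6 C=7): Tm = 2·7 + 4·13 = 66°C, outside 55–63°C ✗; GC 13/20 = 65.0%, outside 35.9–62.2% ✗ — fails.

None of the candidates satisfy all criteria.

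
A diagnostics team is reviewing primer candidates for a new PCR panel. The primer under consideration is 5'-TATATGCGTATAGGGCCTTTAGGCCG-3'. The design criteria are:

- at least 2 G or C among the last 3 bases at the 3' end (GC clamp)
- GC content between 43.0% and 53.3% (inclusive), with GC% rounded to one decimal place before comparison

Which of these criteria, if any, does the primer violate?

Base counts: A=5, T=8, G=8, C=5 (length 26).
GC clamp: 3' end CCG has 3 G/C ✓
GC content: GC 13/26 = 50.0% ✓

Meets all criteria.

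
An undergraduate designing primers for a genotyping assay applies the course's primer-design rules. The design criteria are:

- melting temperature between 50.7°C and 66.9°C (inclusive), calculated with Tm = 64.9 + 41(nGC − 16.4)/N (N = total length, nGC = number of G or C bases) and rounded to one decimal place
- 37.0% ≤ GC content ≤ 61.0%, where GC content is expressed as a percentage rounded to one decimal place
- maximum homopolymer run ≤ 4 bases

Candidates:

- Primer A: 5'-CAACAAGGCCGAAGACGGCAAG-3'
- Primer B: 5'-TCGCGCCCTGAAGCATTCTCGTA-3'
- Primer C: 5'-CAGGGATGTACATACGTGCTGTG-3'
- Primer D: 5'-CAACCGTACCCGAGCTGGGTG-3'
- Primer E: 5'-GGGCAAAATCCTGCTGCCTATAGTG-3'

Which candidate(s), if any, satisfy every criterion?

Primer A, Primer B, Primer C and Primer E.

Primer A (22 nt, A=9 T=0 G=7 C=6): Tm = 64.9 + 41·(13 − 16.4)/22 = 58.6°C ✓; GC 13/22 = 59.1% ✓; longest run = 2 ✓ — passes.
Primer B (23 nt, A=4 T=6 G=5 C=8): Tm = 64.9 + 41·(13 − 16.4)/23 = 58.8°C ✓; GC 13/23 = 56.5% ✓; longest run = 3 ✓ — passes.
Primer C (23 nt, A=5 T=6 G=8 C=4): Tm = 64.9 + 41·(12 − 16.4)/23 = 57.1°C ✓; GC 12/23 = 52.2% ✓; longest run = 3 ✓ — passes.
Primer D (21 nt, A=4 T=3 G=7 C=7): Tm = 64.9 + 41·(14 − 16.4)/21 = 60.2°C ✓; GC 14/21 = 66.7%, outside 37.0–61.0% ✗; longest run = 3 ✓ — fails.
Primer E (25 nt, A=6 T=6 G=7 C=6): Tm = 64.9 + 41·(13 − 16.4)/25 = 59.3°C ✓; GC 13/25 = 52.0% ✓; longest run = 4 ✓ — passes.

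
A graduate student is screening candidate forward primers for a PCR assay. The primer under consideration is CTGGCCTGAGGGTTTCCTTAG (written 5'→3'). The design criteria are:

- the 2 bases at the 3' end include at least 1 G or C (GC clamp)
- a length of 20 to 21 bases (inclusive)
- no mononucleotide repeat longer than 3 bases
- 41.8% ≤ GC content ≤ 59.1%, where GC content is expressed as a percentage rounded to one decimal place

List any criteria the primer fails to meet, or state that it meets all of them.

Base counts: A=2, T=7, G=7, C=5 (length 21).
GC clamp: 3' end AG has 1 G/C ✓
length: length 21 ✓
homopolymer run: longest run = 3 ✓
GC content: GC 12/21 = 57.1% ✓

Meets all criteria.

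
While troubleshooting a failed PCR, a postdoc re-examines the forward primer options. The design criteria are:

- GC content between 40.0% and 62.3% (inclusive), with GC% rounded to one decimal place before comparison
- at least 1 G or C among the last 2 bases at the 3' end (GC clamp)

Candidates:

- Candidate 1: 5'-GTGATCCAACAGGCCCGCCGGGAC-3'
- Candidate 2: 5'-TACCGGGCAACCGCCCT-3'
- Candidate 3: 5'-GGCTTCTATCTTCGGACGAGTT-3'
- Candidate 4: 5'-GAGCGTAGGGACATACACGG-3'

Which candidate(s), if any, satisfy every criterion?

Candidate 1 (24 nt, A=5 T=2 G=8 C=9): GC 17/24 = 70.8%, outside 40.0–62.3% ✗; 3' end AC has 1 G/C ✓ — fails.
Candidate 2 (17 nt, A=3 T=2 G=4 C=8): GC 12/17 = 70.6%, outside 40.0–62.3% ✗; 3' end CT has 1 G/C ✓ — fails.
Candidate 3 (22 nt, A=3 T=8 G=6 C=5): GC 11/22 = 50.0% ✓; 3' end TT has 0 G/C, need ≥1 ✗ — fails.
Candidate 4 (20 nt, A=6 T=2 G=8 C=4): GC 12/20 = 60.0% ✓; 3' end GG has 2 G/C ✓ — passes.

Candidate 4 only.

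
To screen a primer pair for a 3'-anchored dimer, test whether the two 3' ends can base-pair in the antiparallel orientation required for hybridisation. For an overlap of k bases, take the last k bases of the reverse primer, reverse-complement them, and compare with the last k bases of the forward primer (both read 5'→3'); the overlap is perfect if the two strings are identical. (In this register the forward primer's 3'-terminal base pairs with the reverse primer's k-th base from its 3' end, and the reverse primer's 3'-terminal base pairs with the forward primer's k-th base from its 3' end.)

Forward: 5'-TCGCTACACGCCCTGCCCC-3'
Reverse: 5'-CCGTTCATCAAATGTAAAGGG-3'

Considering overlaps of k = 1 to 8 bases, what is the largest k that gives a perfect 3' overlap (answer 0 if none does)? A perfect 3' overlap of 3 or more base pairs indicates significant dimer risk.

Last 8 bases (5'→3') — forward …CCTGCCCC, reverse …GTAAAGGG.
Reverse complement of the reverse primer's last 8 bases: CCCTTTAC; its first k bases are the reverse complement of the reverse primer's last k bases, so a perfect k-base overlap needs the forward primer's last k bases to equal them.
Comparing (forward last k vs required): k=1: C vs C ✓; k=2: CC vs CC ✓; k=3: CCC vs CCC ✓; k=4: CCCC vs CCCT ✗; k=5: GCCCC vs CCCTT ✗; k=6: TGCCCC vs CCCTTT ✗; k=7: CTGCCCC vs CCCTTTA ✗; k=8: CCTGCCCC vs CCCTTTAC ✗.
Perfect overlaps at k = 1, 2, 3; the largest is 3.

Longest perfect overlap: 3 complementary base pairs; significant dimer risk (threshold 3).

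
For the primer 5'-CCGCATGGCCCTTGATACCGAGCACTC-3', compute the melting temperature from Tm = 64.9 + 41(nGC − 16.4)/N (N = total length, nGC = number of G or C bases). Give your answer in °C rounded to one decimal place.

Base counts: A=5, T=5, G=6, C=11; G+C = 17, N = 27.
Tm = 64.9 + 41·(17 − 16.4)/27 = 64.9 + 24.60/27 = 65.8°C.

65.8°C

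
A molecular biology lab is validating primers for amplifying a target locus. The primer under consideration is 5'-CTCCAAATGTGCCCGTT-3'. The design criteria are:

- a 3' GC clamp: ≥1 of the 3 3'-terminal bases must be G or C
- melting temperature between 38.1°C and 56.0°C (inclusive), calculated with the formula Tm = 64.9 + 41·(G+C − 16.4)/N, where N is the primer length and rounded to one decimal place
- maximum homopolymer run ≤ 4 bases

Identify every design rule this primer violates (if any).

Meets all criteria.

Base counts: A=3, T=5, G=3, C=6 (length 17).
GC clamp: 3' end GTT has 1 G/C ✓
Tm: Tm = 64.9 + 41·(9 − 16.4)/17 = 47.1°C ✓
homopolymer run: longest run = 3 ✓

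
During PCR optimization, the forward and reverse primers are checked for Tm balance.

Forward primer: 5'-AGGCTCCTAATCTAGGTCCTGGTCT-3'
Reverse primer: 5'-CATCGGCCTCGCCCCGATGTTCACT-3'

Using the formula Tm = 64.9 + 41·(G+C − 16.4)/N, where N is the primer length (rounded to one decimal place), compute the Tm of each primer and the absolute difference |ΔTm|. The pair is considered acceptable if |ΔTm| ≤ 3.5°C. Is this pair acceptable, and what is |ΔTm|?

Forward: G+C = 13, N = 25 → Tm = 64.9 + 41·(13 − 16.4)/25 = 59.3°C.
Reverse: G+C = 16, N = 25 → Tm = 64.9 + 41·(16 − 16.4)/25 = 64.2°C.
|ΔTm| = |59.3 − 64.2| = 4.9°C, > 3.5°C.

|ΔTm| = 4.9°C; the pair is not acceptable.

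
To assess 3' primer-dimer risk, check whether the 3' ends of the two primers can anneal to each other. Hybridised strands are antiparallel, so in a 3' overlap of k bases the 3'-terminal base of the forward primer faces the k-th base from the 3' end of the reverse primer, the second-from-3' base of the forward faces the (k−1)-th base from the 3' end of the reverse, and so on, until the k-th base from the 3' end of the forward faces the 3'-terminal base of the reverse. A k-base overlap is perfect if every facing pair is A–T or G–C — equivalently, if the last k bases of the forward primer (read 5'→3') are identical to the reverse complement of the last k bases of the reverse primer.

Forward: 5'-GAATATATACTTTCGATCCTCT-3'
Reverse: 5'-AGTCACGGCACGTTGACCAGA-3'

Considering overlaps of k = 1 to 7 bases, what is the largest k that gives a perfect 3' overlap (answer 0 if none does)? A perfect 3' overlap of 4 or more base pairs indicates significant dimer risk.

Longest perfect overlap: 3 complementary base pairs; below the dimer-risk threshold (threshold 4).

Last 7 bases (5'→3') — forward …ATCCTCT, reverse …GACCAGA.
Reverse complement of the reverse primer's last 7 bases: TCTGGTC; its first k bases are the reverse complement of the reverse primer's last k bases, so a perfect k-base overlap needs the forward primer's last k bases to equal them.
Comparing (forward last k vs required): k=1: T vs T ✓; k=2: CT vs TC ✗; k=3: TCT vs TCT ✓; k=4: CTCT vs TCTG ✗; k=5: CCTCT vs TCTGG ✗; k=6: TCCTCT vs TCTGGT ✗; k=7: ATCCTCT vs TCTGGTC ✗.
Perfect overlaps at k = 1, 3; the largest is 3.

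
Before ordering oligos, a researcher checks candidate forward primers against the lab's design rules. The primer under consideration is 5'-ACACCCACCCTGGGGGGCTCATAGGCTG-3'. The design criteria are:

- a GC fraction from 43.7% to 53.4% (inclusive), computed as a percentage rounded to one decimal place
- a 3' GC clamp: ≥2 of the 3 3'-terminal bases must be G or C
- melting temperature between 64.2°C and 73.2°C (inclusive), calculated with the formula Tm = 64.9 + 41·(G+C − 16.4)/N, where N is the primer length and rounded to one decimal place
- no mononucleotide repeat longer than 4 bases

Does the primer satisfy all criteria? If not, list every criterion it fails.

Fails: GC content, homopolymer run.

Base counts: A=5, T=4, G=9, C=10 (length 28).
GC content: GC 19/28 = 67.9%, outside 43.7–53.4% ✗
GC clamp: 3' end CTG has 2 G/C ✓
Tm: Tm = 64.9 + 41·(19 − 16.4)/28 = 68.7°C ✓
homopolymer run: longest run = 6, exceeds 4 ✗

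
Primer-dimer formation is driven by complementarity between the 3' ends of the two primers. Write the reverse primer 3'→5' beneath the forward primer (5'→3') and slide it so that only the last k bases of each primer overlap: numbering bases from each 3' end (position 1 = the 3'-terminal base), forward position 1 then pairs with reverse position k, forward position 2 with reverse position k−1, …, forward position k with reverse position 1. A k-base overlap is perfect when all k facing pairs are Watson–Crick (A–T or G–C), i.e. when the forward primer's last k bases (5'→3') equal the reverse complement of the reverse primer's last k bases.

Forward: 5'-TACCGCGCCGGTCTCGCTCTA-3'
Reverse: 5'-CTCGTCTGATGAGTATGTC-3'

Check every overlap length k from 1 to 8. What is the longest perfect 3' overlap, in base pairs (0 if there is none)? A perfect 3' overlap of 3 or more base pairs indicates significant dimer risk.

Longest perfect overlap: 0 complementary base pairs; below the dimer-risk threshold (threshold 3).

Last 8 bases (5'→3') — forward …TCGCTCTA, reverse …AGTATGTC.
Reverse complement of the reverse primer's last 8 bases: GACATACT; its first k bases are the reverse complement of the reverse primer's last k bases, so a perfect k-base overlap needs the forward primer's last k bases to equal them.
Comparing (forward last k vs required): k=1: A vs G ✗; k=2: TA vs GA ✗; k=3: CTA vs GAC ✗; k=4: TCTA vs GACA ✗; k=5: CTCTA vs GACAT ✗; k=6: GCTCTA vs GACATA ✗; k=7: CGCTCTA vs GACATAC ✗; k=8: TCGCTCTA vs GACATACT ✗.
No overlap length from 1 to 8 is perfect, so the longest perfect 3' overlap is 0.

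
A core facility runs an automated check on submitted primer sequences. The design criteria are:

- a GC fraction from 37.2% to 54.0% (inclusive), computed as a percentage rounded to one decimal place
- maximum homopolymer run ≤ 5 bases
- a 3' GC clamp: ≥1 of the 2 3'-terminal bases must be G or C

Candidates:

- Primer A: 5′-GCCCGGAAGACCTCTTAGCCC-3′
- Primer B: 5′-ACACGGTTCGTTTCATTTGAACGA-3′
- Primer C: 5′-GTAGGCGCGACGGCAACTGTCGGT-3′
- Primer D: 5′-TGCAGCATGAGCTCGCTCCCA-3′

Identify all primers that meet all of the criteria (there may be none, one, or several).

Primer A (21 nt, A=4 T=3 G=5 C=9): GC 14/21 = 66.7%, outside 37.2–54.0% ✗; longest run = 3 ✓; 3' end CC has 2 G/C ✓ — fails.
Primer B (24 nt, A=6 T=8 G=5 C=5): GC 10/24 = 41.7% ✓; longest run = 3 ✓; 3' end GA has 1 G/C ✓ — passes.
Primer C (24 nt, A=4 T=4 G=10 C=6): GC 16/24 = 66.7%, outside 37.2–54.0% ✗; longest run = 2 ✓; 3' end GT has 1 G/C ✓ — fails.
Primer D (21 nt, A=4 T=4 G=5 C=8): GC 13/21 = 61.9%, outside 37.2–54.0% ✗; longest run = 3 ✓; 3' end CA has 1 G/C ✓ — fails.

Primer B only.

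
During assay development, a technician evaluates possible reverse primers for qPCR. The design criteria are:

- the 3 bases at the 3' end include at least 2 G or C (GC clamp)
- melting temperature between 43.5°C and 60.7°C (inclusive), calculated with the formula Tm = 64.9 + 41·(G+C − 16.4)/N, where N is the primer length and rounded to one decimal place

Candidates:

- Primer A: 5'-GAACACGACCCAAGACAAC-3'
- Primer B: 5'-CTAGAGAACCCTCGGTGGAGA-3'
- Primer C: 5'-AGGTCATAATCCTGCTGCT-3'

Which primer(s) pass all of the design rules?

Primer C only.

Primer A (19 nt, A=9 T=0 G=3 C=7): 3' end AAC has 1 G/C, need ≥2 ✗; Tm = 64.9 + 41·(10 − 16.4)/19 = 51.1°C ✓ — fails.
Primer B (21 nt, A=6 T=3 G=7 C=5): 3' end AGA has 1 G/C, need ≥2 ✗; Tm = 64.9 + 41·(12 − 16.4)/21 = 56.3°C ✓ — fails.
Primer C (19 nt, A=4 T=6 G=4 C=5): 3' end GCT has 2 G/C ✓; Tm = 64.9 + 41·(9 − 16.4)/19 = 48.9°C ✓ — passes.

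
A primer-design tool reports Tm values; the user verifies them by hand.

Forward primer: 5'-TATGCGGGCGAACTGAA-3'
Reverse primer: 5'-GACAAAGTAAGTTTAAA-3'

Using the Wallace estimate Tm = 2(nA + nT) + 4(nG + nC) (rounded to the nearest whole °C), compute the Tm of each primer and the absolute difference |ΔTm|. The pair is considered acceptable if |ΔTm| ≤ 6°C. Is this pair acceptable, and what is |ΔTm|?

|ΔTm| = 10°C; the pair is not acceptable.

Forward: A=5 T=3 G=6 C=3 → Tm = 2·8 + 4·9 = 52°C.
Reverse: A=9 T=4 G=3 C=1 → Tm = 2·13 + 4·4 = 42°C.
|ΔTm| = |52 − 42| = 10°C, > 6°C.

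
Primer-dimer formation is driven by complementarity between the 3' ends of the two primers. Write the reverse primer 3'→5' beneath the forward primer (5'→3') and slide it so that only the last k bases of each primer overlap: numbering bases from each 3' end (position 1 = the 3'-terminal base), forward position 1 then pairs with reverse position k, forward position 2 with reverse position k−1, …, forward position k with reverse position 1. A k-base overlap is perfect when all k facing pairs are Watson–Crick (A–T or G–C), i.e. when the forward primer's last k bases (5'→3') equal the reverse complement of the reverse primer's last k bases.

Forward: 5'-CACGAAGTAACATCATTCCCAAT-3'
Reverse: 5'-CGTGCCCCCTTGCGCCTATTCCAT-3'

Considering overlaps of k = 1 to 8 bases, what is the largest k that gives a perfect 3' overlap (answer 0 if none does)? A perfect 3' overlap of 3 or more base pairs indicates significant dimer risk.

Last 8 bases (5'→3') — forward …TTCCCAAT, reverse …TATTCCAT.
Reverse complement of the reverse primer's last 8 bases: ATGGAATA; its first k bases are the reverse complement of the reverse primer's last k bases, so a perfect k-base overlap needs the forward primer's last k bases to equal them.
Comparing (forward last k vs required): k=1: T vs A ✗; k=2: AT vs AT ✓; k=3: AAT vs ATG ✗; k=4: CAAT vs ATGG ✗; k=5: CCAAT vs ATGGA ✗; k=6: CCCAAT vs ATGGAA ✗; k=7: TCCCAAT vs ATGGAAT ✗; k=8: TTCCCAAT vs ATGGAATA ✗.
Only k = 2 is perfect, so the longest perfect 3' overlap is 2.

Longest perfect overlap: 2 complementary base pairs; below the dimer-risk threshold (threshold 3).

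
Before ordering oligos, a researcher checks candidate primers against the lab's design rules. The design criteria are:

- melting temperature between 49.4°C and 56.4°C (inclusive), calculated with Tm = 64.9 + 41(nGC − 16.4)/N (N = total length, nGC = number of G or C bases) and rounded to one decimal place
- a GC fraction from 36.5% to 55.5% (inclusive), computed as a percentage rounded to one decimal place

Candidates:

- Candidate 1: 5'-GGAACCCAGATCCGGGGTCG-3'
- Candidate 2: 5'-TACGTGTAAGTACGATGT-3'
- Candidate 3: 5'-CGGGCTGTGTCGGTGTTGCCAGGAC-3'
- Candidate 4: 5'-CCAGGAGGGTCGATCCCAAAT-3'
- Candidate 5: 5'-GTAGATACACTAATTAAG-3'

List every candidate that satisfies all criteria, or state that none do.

Candidate 1 (20 nt, A=4 T=2 G=8 C=6): Tm = 64.9 + 41·(14 − 16.4)/20 = 60.0°C, outside 49.4–56.4°C ✗; GC 14/20 = 70.0%, outside 36.5–55.5% ✗ — fails.
Candidate 2 (18 nt, A=5 T=6 G=5 C=2): Tm = 64.9 + 41·(7 − 16.4)/18 = 43.5°C, outside 49.4–56.4°C ✗; GC 7/18 = 38.9% ✓ — fails.
Candidate 3 (25 nt, A=2 T=6 G=11 C=6): Tm = 64.9 + 41·(17 − 16.4)/25 = 65.9°C, outside 49.4–56.4°C ✗; GC 17/25 = 68.0%, outside 36.5–55.5% ✗ — fails.
Candidate 4 (21 nt, A=6 T=3 G=6 C=6): Tm = 64.9 + 41·(12 − 16.4)/21 = 56.3°C ✓; GC 12/21 = 57.1%, outside 36.5–55.5% ✗ — fails.
Candidate 5 (18 nt, A=8 T=5 G=3 C=2): Tm = 64.9 + 41·(5 − 16.4)/18 = 38.9°C, outside 49.4–56.4°C ✗; GC 5/18 = 27.8%, outside 36.5–55.5% ✗ — fails.

None of the candidates satisfy all criteria.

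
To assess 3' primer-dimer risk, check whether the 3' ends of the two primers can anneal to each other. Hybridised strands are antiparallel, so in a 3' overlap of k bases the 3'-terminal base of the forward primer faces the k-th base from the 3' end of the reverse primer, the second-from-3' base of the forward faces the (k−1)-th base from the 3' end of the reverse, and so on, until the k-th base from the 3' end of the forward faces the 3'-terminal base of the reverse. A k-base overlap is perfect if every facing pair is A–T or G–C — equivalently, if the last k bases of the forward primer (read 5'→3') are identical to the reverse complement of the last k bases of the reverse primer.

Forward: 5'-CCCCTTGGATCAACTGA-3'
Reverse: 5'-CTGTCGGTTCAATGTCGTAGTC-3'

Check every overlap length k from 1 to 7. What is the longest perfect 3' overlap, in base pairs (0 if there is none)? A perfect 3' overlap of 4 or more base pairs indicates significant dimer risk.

Last 7 bases (5'→3') — forward …CAACTGA, reverse …CGTAGTC.
Reverse complement of the reverse primer's last 7 bases: GACTACG; its first k bases are the reverse complement of the reverse primer's last k bases, so a perfect k-base overlap needs the forward primer's last k bases to equal them.
Comparing (forward last k vs required): k=1: A vs G ✗; k=2: GA vs GA ✓; k=3: TGA vs GAC ✗; k=4: CTGA vs GACT ✗; k=5: ACTGA vs GACTA ✗; k=6: AACTGA vs GACTAC ✗; k=7: CAACTGA vs GACTACG ✗.
Only k = 2 is perfect, so the longest perfect 3' overlap is 2.

Longest perfect overlap: 2 complementary base pairs; below the dimer-risk threshold (threshold 4).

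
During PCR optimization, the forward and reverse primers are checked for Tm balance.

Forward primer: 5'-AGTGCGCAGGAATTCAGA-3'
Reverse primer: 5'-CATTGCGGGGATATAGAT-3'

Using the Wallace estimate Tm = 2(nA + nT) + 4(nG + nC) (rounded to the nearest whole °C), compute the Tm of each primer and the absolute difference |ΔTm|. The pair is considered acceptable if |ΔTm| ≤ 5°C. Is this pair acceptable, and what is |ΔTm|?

|ΔTm| = 2°C; the pair is acceptable.

Forward: A=6 T=3 G=6 C=3 → Tm = 2·9 + 4·9 = 54°C.
Reverse: A=5 T=5 G=6 C=2 → Tm = 2·10 + 4·8 = 52°C.
|ΔTm| = |54 − 52| = 2°C, ≤ 5°C.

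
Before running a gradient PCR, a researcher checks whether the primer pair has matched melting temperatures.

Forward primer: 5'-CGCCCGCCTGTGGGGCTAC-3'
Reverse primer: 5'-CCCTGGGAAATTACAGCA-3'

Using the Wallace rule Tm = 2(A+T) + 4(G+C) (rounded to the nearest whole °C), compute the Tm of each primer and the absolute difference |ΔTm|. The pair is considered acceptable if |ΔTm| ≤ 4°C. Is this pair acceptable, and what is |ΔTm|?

|ΔTm| = 14°C; the pair is not acceptable.

Forward: A=1 T=3 G=7 C=8 → Tm = 2·4 + 4·15 = 68°C.
Reverse: A=6 T=3 G=4 C=5 → Tm = 2·9 + 4·9 = 54°C.
|ΔTm| = |68 − 54| = 14°C, > 4°C.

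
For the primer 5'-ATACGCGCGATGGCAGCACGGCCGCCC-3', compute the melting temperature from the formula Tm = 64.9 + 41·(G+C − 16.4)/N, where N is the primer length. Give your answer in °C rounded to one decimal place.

70.4°C

Base counts: A=5, T=2, G=9, C=11; G+C = 20, N = 27.
Tm = 64.9 + 41·(20 − 16.4)/27 = 64.9 + 147.60/27 = 70.4°C.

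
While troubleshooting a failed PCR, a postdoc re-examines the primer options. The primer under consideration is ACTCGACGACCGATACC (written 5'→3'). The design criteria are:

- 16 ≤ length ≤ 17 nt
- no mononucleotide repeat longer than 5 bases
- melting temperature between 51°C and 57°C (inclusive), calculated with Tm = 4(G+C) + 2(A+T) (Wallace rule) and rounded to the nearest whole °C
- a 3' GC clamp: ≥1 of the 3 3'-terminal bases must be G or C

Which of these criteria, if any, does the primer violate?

Base counts: A=5, T=2, G=3, C=7 (length 17).
length: length 17 ✓
homopolymer run: longest run = 2 ✓
Tm: Tm = 2·7 + 4·10 = 54°C ✓
GC clamp: 3' end ACC has 2 G/C ✓

Meets all criteria.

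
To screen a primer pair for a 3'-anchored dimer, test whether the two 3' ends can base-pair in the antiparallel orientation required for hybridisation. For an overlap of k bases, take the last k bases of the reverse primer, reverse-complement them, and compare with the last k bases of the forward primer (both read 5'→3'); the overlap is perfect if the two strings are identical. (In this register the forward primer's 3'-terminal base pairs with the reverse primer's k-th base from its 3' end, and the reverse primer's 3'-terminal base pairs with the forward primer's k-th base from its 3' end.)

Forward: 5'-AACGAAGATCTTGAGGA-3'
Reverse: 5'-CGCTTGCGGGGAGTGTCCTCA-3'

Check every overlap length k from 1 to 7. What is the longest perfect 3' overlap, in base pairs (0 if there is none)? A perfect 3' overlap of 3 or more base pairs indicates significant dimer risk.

Last 7 bases (5'→3') — forward …TTGAGGA, reverse …GTCCTCA.
Reverse complement of the reverse primer's last 7 bases: TGAGGAC; its first k bases are the reverse complement of the reverse primer's last k bases, so a perfect k-base overlap needs the forward primer's last k bases to equal them.
Comparing (forward last k vs required): k=1: A vs T ✗; k=2: GA vs TG ✗; k=3: GGA vs TGA ✗; k=4: AGGA vs TGAG ✗; k=5: GAGGA vs TGAGG ✗; k=6: TGAGGA vs TGAGGA ✓; k=7: TTGAGGA vs TGAGGAC ✗.
Only k = 6 is perfect, so the longest perfect 3' overlap is 6.

Longest perfect overlap: 6 complementary base pairs; significant dimer risk (threshold 3).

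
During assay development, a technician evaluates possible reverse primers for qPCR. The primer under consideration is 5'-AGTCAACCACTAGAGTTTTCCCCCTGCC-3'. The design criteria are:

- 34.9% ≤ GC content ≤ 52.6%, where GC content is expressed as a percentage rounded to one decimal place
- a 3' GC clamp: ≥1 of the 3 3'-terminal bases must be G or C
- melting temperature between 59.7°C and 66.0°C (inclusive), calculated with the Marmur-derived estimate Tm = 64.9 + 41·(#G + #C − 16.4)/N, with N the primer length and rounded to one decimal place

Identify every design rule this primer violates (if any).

Fails: GC content.

Base counts: A=6, T=7, G=4, C=11 (length 28).
GC content: GC 15/28 = 53.6%, outside 34.9–52.6% ✗
GC clamp: 3' end GCC has 3 G/C ✓
Tm: Tm = 64.9 + 41·(15 − 16.4)/28 = 62.9°C ✓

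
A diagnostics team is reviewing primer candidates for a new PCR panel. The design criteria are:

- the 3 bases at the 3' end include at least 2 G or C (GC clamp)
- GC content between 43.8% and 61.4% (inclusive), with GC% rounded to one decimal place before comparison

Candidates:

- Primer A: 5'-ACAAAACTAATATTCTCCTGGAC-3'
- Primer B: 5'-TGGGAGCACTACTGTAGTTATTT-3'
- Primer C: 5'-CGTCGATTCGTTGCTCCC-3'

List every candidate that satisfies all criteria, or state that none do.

Primer C only.

Primer A (23 nt, A=9 T=6 G=2 C=6): 3' end GAC has 2 G/C ✓; GC 8/23 = 34.8%, outside 43.8–61.4% ✗ — fails.
Primer B (23 nt, A=5 T=9 G=6 C=3): 3' end TTT has 0 G/C, need ≥2 ✗; GC 9/23 = 39.1%, outside 43.8–61.4% ✗ — fails.
Primer C (18 nt, A=1 T=6 G=4 C=7): 3' end CCC has 3 G/C ✓; GC 11/18 = 61.1% ✓ — passes.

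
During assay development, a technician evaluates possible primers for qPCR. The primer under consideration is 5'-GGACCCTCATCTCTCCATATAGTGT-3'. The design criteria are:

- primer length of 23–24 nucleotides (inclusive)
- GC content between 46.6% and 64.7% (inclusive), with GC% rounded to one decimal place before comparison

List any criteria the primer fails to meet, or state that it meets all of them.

Base counts: A=5, T=8, G=4, C=8 (length 25).
length: length 25, outside 23–24 ✗
GC content: GC 12/25 = 48.0% ✓

Fails: length.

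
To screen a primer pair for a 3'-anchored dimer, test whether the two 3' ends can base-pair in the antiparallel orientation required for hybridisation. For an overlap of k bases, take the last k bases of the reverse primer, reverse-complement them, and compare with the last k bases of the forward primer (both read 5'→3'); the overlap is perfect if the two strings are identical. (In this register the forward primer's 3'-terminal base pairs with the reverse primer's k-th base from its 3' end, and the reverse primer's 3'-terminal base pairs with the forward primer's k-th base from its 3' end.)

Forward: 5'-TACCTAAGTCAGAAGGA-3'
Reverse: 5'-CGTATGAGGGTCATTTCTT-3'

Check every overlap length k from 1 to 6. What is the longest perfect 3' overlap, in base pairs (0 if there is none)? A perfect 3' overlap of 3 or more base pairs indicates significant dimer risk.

Last 6 bases (5'→3') — forward …GAAGGA, reverse …TTTCTT.
Reverse complement of the reverse primer's last 6 bases: AAGAAA; its first k bases are the reverse complement of the reverse primer's last k bases, so a perfect k-base overlap needs the forward primer's last k bases to equal them.
Comparing (forward last k vs required): k=1: A vs A ✓; k=2: GA vs AA ✗; k=3: GGA vs AAG ✗; k=4: AGGA vs AAGA ✗; k=5: AAGGA vs AAGAA ✗; k=6: GAAGGA vs AAGAAA ✗.
Only k = 1 is perfect, so the longest perfect 3' overlap is 1.

Longest perfect overlap: 1 complementary base pair; below the dimer-risk threshold (threshold 3).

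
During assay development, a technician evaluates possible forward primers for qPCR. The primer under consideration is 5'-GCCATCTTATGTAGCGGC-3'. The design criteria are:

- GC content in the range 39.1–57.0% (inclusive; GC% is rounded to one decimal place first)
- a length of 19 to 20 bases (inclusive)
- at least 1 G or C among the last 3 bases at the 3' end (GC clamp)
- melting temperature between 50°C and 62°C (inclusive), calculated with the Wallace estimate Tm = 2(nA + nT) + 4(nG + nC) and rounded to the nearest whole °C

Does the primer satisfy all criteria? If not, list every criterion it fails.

Fails: length.

Base counts: A=3, T=5, G=5, C=5 (length 18).
GC content: GC 10/18 = 55.6% ✓
length: length 18, outside 19–20 ✗
GC clamp: 3' end GGC has 3 G/C ✓
Tm: Tm = 2·8 + 4·10 = 56°C ✓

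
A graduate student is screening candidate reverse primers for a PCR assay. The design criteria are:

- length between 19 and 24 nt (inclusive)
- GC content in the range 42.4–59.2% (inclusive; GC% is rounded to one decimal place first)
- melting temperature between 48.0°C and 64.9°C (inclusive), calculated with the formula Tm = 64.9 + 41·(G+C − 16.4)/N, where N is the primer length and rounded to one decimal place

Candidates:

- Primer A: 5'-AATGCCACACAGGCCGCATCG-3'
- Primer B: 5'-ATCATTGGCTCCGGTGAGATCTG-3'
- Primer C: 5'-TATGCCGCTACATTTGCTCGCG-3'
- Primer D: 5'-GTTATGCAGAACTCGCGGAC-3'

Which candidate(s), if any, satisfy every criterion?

Primer B, Primer C and Primer D.

Primer A (21 nt, A=6 T=2 G=5 C=8): length 21 ✓; GC 13/21 = 61.9%, outside 42.4–59.2% ✗; Tm = 64.9 + 41·(13 − 16.4)/21 = 58.3°C ✓ — fails.
Primer B (23 nt, A=4 T=7 G=7 C=5): length 23 ✓; GC 12/23 = 52.2% ✓; Tm = 64.9 + 41·(12 − 16.4)/23 = 57.1°C ✓ — passes.
Primer C (22 nt, A=3 T=7 G=5 C=7): length 22 ✓; GC 12/22 = 54.5% ✓; Tm = 64.9 + 41·(12 − 16.4)/22 = 56.7°C ✓ — passes.
Primer D (20 nt, A=5 T=4 G=6 C=5): length 20 ✓; GC 11/20 = 55.0% ✓; Tm = 64.9 + 41·(11 − 16.4)/20 = 53.8°C ✓ — passes.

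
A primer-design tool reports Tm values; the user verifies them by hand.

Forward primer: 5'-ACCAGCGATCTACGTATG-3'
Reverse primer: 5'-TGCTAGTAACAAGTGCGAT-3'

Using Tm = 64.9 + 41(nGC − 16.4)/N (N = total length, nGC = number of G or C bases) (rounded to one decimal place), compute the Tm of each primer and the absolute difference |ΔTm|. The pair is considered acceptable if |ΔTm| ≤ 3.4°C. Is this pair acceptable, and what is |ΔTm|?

|ΔTm| = 1.2°C; the pair is acceptable.

Forward: G+C = 9, N = 18 → Tm = 64.9 + 41·(9 − 16.4)/18 = 48.0°C.
Reverse: G+C = 8, N = 19 → Tm = 64.9 + 41·(8 − 16.4)/19 = 46.8°C.
|ΔTm| = |48.0 − 46.8| = 1.2°C, ≤ 3.4°C.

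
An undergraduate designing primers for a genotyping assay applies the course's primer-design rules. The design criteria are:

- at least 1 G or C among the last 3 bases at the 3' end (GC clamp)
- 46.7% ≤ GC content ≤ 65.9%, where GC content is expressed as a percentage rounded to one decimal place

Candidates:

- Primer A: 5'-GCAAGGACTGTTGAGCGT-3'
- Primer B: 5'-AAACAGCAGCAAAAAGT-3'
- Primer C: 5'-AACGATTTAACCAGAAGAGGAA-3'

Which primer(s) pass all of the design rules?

Primer A (18 nt, A=4 T=4 G=7 C=3): 3' end CGT has 2 G/C ✓; GC 10/18 = 55.6% ✓ — passes.
Primer B (17 nt, A=10 T=1 G=3 C=3): 3' end AGT has 1 G/C ✓; GC 6/17 = 35.3%, outside 46.7–65.9% ✗ — fails.
Primer C (22 nt, A=11 T=3 G=5 C=3): 3' end GAA has 1 G/C ✓; GC 8/22 = 36.4%, outside 46.7–65.9% ✗ — fails.

Primer A only.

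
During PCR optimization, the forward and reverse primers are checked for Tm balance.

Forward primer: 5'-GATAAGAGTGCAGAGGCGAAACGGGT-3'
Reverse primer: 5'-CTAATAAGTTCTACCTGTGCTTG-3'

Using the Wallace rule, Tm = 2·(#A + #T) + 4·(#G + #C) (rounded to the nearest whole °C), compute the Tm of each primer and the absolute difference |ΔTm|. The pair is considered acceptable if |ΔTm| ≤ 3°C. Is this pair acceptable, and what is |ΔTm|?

Forward: A=9 T=3 G=11 C=3 → Tm = 2·12 + 4·14 = 80°C.
Reverse: A=5 T=9 G=4 C=5 → Tm = 2·14 + 4·9 = 64°C.
|ΔTm| = |80 − 64| = 16°C, > 3°C.

|ΔTm| = 16°C; the pair is not acceptable.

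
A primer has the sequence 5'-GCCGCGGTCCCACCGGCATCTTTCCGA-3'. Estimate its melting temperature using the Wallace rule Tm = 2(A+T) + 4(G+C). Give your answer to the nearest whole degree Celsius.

Base counts: A=3, T=5, G=7, C=12 (length 27).
Tm = 2·(3+5) + 4·(7+12) = 2·8 + 4·19 = 16 + 76 = 92°C.

92°C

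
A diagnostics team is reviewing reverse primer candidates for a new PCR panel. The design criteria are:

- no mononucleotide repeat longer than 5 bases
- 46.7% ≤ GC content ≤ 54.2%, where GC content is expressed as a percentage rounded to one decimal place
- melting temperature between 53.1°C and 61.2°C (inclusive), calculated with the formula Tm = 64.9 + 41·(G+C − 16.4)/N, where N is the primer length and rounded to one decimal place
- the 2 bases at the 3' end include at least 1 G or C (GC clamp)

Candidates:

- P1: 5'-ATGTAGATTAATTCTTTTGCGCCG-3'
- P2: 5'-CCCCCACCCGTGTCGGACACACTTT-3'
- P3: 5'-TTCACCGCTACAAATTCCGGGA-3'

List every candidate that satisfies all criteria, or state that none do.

P1 (24 nt, A=5 T=10 G=5 C=4): longest run = 4 ✓; GC 9/24 = 37.5%, outside 46.7–54.2% ✗; Tm = 64.9 + 41·(9 − 16.4)/24 = 52.3°C, outside 53.1–61.2°C ✗; 3' end CG has 2 G/C ✓ — fails.
P2 (25 nt, A=4 T=5 G=4 C=12): longest run = 5 ✓; GC 16/25 = 64.0%, outside 46.7–54.2% ✗; Tm = 64.9 + 41·(16 − 16.4)/25 = 64.2°C, outside 53.1–61.2°C ✗; 3' end TT has 0 G/C, need ≥1 ✗ — fails.
P3 (22 nt, A=6 T=5 G=4 C=7): longest run = 3 ✓; GC 11/22 = 50.0% ✓; Tm = 64.9 + 41·(11 − 16.4)/22 = 54.8°C ✓; 3' end GA has 1 G/C ✓ — passes.

P3 only.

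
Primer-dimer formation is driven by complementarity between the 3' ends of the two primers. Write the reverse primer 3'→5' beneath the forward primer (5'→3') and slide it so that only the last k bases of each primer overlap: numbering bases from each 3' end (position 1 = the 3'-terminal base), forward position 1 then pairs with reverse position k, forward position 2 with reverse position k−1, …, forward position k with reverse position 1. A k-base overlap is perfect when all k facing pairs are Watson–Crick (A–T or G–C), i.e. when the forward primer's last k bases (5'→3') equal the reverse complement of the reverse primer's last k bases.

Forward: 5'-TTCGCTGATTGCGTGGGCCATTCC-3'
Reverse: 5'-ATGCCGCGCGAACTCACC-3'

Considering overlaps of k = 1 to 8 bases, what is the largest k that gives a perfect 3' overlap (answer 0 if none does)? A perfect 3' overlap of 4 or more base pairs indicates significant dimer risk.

Last 8 bases (5'→3') — forward …GCCATTCC, reverse …AACTCACC.
Reverse complement of the reverse primer's last 8 bases: GGTGAGTT; its first k bases are the reverse complement of the reverse primer's last k bases, so a perfect k-base overlap needs the forward primer's last k bases to equal them.
Comparing (forward last k vs required): k=1: C vs G ✗; k=2: CC vs GG ✗; k=3: TCC vs GGT ✗; k=4: TTCC vs GGTG ✗; k=5: ATTCC vs GGTGA ✗; k=6: CATTCC vs GGTGAG ✗; k=7: CCATTCC vs GGTGAGT ✗; k=8: GCCATTCC vs GGTGAGTT ✗.
No overlap length from 1 to 8 is perfect, so the longest perfect 3' overlap is 0.

Longest perfect overlap: 0 complementary base pairs; below the dimer-risk threshold (threshold 4).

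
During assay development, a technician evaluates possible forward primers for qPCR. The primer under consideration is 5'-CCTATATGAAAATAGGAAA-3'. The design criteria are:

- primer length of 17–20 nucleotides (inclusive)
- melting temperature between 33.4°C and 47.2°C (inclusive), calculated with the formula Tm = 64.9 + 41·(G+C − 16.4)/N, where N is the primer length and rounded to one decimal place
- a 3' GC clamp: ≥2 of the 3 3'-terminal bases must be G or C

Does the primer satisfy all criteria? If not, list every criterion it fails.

Fails: GC clamp.

Base counts: A=10, T=4, G=3, C=2 (length 19).
length: length 19 ✓
Tm: Tm = 64.9 + 41·(5 − 16.4)/19 = 40.3°C ✓
GC clamp: 3' end AAA has 0 G/C, need ≥2 ✗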